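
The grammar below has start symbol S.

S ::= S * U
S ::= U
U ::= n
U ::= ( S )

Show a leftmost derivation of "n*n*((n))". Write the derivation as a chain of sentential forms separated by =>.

S => S*U   [S ::= S * U]
S*U => S*U*U   [S ::= S * U]
S*U*U => U*U*U   [S ::= U]
U*U*U => n*U*U   [U ::= n]
n*U*U => n*n*U   [U ::= n]
n*n*U => n*n*(S)   [U ::= ( S )]
n*n*(S) => n*n*(U)   [S ::= U]
n*n*(U) => n*n*((S))   [U ::= ( S )]
n*n*((S)) => n*n*((U))   [S ::= U]
n*n*((U)) => n*n*((n))   [U ::= n]

S=>S*U=>S*U*U=>U*U*U=>n*U*U=>n*n*U=>n*n*(S)=>n*n*(U)=>n*n*((S))=>n*n*((U))=>n*n*((n))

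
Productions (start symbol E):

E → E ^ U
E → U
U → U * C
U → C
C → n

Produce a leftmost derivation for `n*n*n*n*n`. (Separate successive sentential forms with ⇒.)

E ⇒ U   [E → U]
U ⇒ U*C   [U → U * C]
U*C ⇒ U*C*C   [U → U * C]
U*C*C ⇒ U*C*C*C   [U → U * C]
U*C*C*C ⇒ U*C*C*C*C   [U → U * C]
U*C*C*C*C ⇒ C*C*C*C*C   [U → C]
C*C*C*C*C ⇒ n*C*C*C*C   [C → n]
n*C*C*C*C ⇒ n*n*C*C*C   [C → n]
n*n*C*C*C ⇒ n*n*n*C*C   [C → n]
n*n*n*C*C ⇒ n*n*n*n*C   [C → n]
n*n*n*n*C ⇒ n*n*n*n*n   [C → n]

E⇒U⇒U*C⇒U*C*C⇒U*C*C*C⇒U*C*C*C*C⇒C*C*C*C*C⇒n*C*C*C*C⇒n*n*C*C*C⇒n*n*n*C*C⇒n*n*n*n*C⇒n*n*n*n*n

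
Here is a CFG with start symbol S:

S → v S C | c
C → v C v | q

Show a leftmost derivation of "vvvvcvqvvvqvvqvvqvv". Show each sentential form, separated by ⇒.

S⇒vSC⇒vvSCC⇒vvvSCCC⇒vvvvSCCCC⇒vvvvcCCCC⇒vvvvcvCvCCC⇒vvvvcvqvCCC⇒vvvvcvqvvCvCC⇒vvvvcvqvvvCvvCC⇒vvvvcvqvvvqvvCC⇒vvvvcvqvvvqvvqC⇒vvvvcvqvvvqvvqvCv⇒vvvvcvqvvvqvvqvvCvv⇒vvvvcvqvvvqvvqvvqvv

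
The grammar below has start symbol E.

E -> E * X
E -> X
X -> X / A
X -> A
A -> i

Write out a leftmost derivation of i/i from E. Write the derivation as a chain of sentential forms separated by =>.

E => X => X/A => A/A => i/A => i/i

E => X   [E -> X]
X => X/A   [X -> X / A]
X/A => A/A   [X -> A]
A/A => i/A   [A -> i]
i/A => i/i   [A -> i]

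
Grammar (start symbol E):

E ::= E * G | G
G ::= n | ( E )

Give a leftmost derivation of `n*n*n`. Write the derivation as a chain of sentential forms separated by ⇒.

E⇒E*G⇒E*G*G⇒G*G*G⇒n*G*G⇒n*n*G⇒n*n*n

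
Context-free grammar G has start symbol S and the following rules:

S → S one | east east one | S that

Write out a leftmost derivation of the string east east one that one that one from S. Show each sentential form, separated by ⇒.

S ⇒ S one ⇒ S that one ⇒ S one that one ⇒ S that one that one ⇒ east east one that one that one

S ⇒ S one   [S → S one]
S one ⇒ S that one   [S → S that]
S that one ⇒ S one that one   [S → S one]
S one that one ⇒ S that one that one   [S → S that]
S that one that one ⇒ east east one that one that one   [S → east east one]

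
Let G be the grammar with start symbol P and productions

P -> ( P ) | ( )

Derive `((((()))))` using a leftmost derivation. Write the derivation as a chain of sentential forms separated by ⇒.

P ⇒ (P)   [P -> ( P )]
(P) ⇒ ((P))   [P -> ( P )]
((P)) ⇒ (((P)))   [P -> ( P )]
(((P))) ⇒ ((((P))))   [P -> ( P )]
((((P)))) ⇒ ((((()))))   [P -> ( )]

P ⇒ (P) ⇒ ((P)) ⇒ (((P))) ⇒ ((((P)))) ⇒ ((((()))))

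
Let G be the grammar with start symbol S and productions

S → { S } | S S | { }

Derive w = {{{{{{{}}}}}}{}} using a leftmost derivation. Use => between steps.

S=>{S}=>{SS}=>{{S}S}=>{{{S}}S}=>{{{{S}}}S}=>{{{{{S}}}}S}=>{{{{{{S}}}}}S}=>{{{{{{{}}}}}}S}=>{{{{{{{}}}}}}{}}

S => {S}   [S → { S }]
{S} => {SS}   [S → S S]
{SS} => {{S}S}   [S → { S }]
{{S}S} => {{{S}}S}   [S → { S }]
{{{S}}S} => {{{{S}}}S}   [S → { S }]
{{{{S}}}S} => {{{{{S}}}}S}   [S → { S }]
{{{{{S}}}}S} => {{{{{{S}}}}}S}   [S → { S }]
{{{{{{S}}}}}S} => {{{{{{{}}}}}}S}   [S → { }]
{{{{{{{}}}}}}S} => {{{{{{{}}}}}}{}}   [S → { }]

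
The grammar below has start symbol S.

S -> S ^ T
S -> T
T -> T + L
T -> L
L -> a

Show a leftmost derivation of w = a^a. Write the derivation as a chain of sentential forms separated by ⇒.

S ⇒ S^T ⇒ T^T ⇒ L^T ⇒ a^T ⇒ a^L ⇒ a^a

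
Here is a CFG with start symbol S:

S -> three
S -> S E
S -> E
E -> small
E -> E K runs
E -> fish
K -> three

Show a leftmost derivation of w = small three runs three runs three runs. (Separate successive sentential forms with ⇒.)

S ⇒ E ⇒ E K runs ⇒ E K runs K runs ⇒ E K runs K runs K runs ⇒ small K runs K runs K runs ⇒ small three runs K runs K runs ⇒ small three runs three runs K runs ⇒ small three runs three runs three runs

S ⇒ E   [S -> E]
E ⇒ E K runs   [E -> E K runs]
E K runs ⇒ E K runs K runs   [E -> E K runs]
E K runs K runs ⇒ E K runs K runs K runs   [E -> E K runs]
E K runs K runs K runs ⇒ small K runs K runs K runs   [E -> small]
small K runs K runs K runs ⇒ small three runs K runs K runs   [K -> three]
small three runs K runs K runs ⇒ small three runs three runs K runs   [K -> three]
small three runs three runs K runs ⇒ small three runs three runs three runs   [K -> three]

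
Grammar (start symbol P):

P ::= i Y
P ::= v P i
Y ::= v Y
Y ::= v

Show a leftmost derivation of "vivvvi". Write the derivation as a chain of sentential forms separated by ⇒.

P ⇒ vPi   [P ::= v P i]
vPi ⇒ viYi   [P ::= i Y]
viYi ⇒ vivYi   [Y ::= v Y]
vivYi ⇒ vivvYi   [Y ::= v Y]
vivvYi ⇒ vivvvi   [Y ::= v]

P⇒vPi⇒viYi⇒vivYi⇒vivvYi⇒vivvvi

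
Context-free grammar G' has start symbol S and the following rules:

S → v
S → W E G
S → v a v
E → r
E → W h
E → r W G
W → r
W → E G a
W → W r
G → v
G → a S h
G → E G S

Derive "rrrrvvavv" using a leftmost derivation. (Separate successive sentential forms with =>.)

S=>WEG=>rEG=>rrWGG=>rrEGaGG=>rrrWGGaGG=>rrrrGGaGG=>rrrrvGaGG=>rrrrvvaGG=>rrrrvvavG=>rrrrvvavv

S => WEG   [S → W E G]
WEG => rEG   [W → r]
rEG => rrWGG   [E → r W G]
rrWGG => rrEGaGG   [W → E G a]
rrEGaGG => rrrWGGaGG   [E → r W G]
rrrWGGaGG => rrrrGGaGG   [W → r]
rrrrGGaGG => rrrrvGaGG   [G → v]
rrrrvGaGG => rrrrvvaGG   [G → v]
rrrrvvaGG => rrrrvvavG   [G → v]
rrrrvvavG => rrrrvvavv   [G → v]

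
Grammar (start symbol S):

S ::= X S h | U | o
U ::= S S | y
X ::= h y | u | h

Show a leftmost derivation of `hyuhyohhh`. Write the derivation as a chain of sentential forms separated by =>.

S=>XSh=>hySh=>hyXShh=>hyuShh=>hyuXShhh=>hyuhyShhh=>hyuhyohhh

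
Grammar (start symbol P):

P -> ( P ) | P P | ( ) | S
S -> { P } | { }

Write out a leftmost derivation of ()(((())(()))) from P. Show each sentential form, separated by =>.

P=>PP=>()P=>()(P)=>()((P))=>()((PP))=>()(((P)P))=>()(((())P))=>()(((())(P)))=>()(((())(())))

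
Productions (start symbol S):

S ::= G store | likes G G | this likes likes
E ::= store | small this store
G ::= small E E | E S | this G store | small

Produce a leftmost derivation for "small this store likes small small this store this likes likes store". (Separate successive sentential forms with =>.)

S => G store   [S ::= G store]
G store => E S store   [G ::= E S]
E S store => small this store S store   [E ::= small this store]
small this store S store => small this store likes G G store   [S ::= likes G G]
small this store likes G G store => small this store likes small G store   [G ::= small]
small this store likes small G store => small this store likes small E S store   [G ::= E S]
small this store likes small E S store => small this store likes small small this store S store   [E ::= small this store]
small this store likes small small this store S store => small this store likes small small this store this likes likes store   [S ::= this likes likes]

S => G store => E S store => small this store S store => small this store likes G G store => small this store likes small G store => small this store likes small E S store => small this store likes small small this store S store => small this store likes small small this store this likes likes store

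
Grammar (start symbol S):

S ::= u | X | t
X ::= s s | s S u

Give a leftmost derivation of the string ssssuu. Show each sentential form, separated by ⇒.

S ⇒ X ⇒ sSu ⇒ sXu ⇒ ssSuu ⇒ ssXuu ⇒ ssssuu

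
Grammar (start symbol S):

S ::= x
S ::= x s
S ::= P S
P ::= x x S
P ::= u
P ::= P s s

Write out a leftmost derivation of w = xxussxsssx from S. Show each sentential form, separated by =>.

S => PS   [S ::= P S]
PS => PssS   [P ::= P s s]
PssS => xxSssS   [P ::= x x S]
xxSssS => xxPSssS   [S ::= P S]
xxPSssS => xxPssSssS   [P ::= P s s]
xxPssSssS => xxussSssS   [P ::= u]
xxussSssS => xxussxsssS   [S ::= x s]
xxussxsssS => xxussxsssx   [S ::= x]

S => PS => PssS => xxSssS => xxPSssS => xxPssSssS => xxussSssS => xxussxsssS => xxussxsssx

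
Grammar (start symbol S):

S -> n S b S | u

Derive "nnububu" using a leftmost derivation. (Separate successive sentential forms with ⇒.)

S⇒nSbS⇒nnSbSbS⇒nnubSbS⇒nnububS⇒nnububu

S ⇒ nSbS   [S -> n S b S]
nSbS ⇒ nnSbSbS   [S -> n S b S]
nnSbSbS ⇒ nnubSbS   [S -> u]
nnubSbS ⇒ nnububS   [S -> u]
nnububS ⇒ nnububu   [S -> u]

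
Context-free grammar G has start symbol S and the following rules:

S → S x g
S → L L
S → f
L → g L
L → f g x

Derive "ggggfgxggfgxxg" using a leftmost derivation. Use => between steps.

S => Sxg => LLxg => gLLxg => ggLLxg => gggLLxg => ggggLLxg => ggggfgxLxg => ggggfgxgLxg => ggggfgxggLxg => ggggfgxggfgxxg

S => Sxg   [S → S x g]
Sxg => LLxg   [S → L L]
LLxg => gLLxg   [L → g L]
gLLxg => ggLLxg   [L → g L]
ggLLxg => gggLLxg   [L → g L]
gggLLxg => ggggLLxg   [L → g L]
ggggLLxg => ggggfgxLxg   [L → f g x]
ggggfgxLxg => ggggfgxgLxg   [L → g L]
ggggfgxgLxg => ggggfgxggLxg   [L → g L]
ggggfgxggLxg => ggggfgxggfgxxg   [L → f g x]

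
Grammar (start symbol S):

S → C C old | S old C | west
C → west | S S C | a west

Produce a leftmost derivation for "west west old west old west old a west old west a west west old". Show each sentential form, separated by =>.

S => C C old => S S C C old => west S C C old => west S old C C C old => west S old C old C C C old => west S old C old C old C C C old => west S old C old C old C old C C C old => west west old C old C old C old C C C old => west west old west old C old C old C C C old => west west old west old west old C old C C C old => west west old west old west old a west old C C C old => west west old west old west old a west old west C C old => west west old west old west old a west old west a west C old => west west old west old west old a west old west a west west old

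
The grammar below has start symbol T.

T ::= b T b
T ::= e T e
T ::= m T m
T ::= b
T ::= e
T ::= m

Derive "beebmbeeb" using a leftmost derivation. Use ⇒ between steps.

T ⇒ bTb ⇒ beTeb ⇒ beeTeeb ⇒ beebTbeeb ⇒ beebmbeeb

T ⇒ bTb   [T ::= b T b]
bTb ⇒ beTeb   [T ::= e T e]
beTeb ⇒ beeTeeb   [T ::= e T e]
beeTeeb ⇒ beebTbeeb   [T ::= b T b]
beebTbeeb ⇒ beebmbeeb   [T ::= m]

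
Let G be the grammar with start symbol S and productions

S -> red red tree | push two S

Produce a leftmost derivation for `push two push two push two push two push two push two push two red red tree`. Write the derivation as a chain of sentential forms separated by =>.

S => push two S   [S -> push two S]
push two S => push two push two S   [S -> push two S]
push two push two S => push two push two push two S   [S -> push two S]
push two push two push two S => push two push two push two push two S   [S -> push two S]
push two push two push two push two S => push two push two push two push two push two S   [S -> push two S]
push two push two push two push two push two S => push two push two push two push two push two push two S   [S -> push two S]
push two push two push two push two push two push two S => push two push two push two push two push two push two push two S   [S -> push two S]
push two push two push two push two push two push two push two S => push two push two push two push two push two push two push two red red tree   [S -> red red tree]

S => push two S => push two push two S => push two push two push two S => push two push two push two push two S => push two push two push two push two push two S => push two push two push two push two push two push two S => push two push two push two push two push two push two push two S => push two push two push two push two push two push two push two red red tree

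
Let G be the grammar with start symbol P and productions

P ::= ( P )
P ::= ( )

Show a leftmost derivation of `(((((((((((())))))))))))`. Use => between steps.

P => (P) => ((P)) => (((P))) => ((((P)))) => (((((P))))) => ((((((P)))))) => (((((((P))))))) => ((((((((P)))))))) => (((((((((P))))))))) => ((((((((((P)))))))))) => (((((((((((P))))))))))) => (((((((((((())))))))))))

P => (P)   [P ::= ( P )]
(P) => ((P))   [P ::= ( P )]
((P)) => (((P)))   [P ::= ( P )]
(((P))) => ((((P))))   [P ::= ( P )]
((((P)))) => (((((P)))))   [P ::= ( P )]
(((((P))))) => ((((((P))))))   [P ::= ( P )]
((((((P)))))) => (((((((P)))))))   [P ::= ( P )]
(((((((P))))))) => ((((((((P))))))))   [P ::= ( P )]
((((((((P)))))))) => (((((((((P)))))))))   [P ::= ( P )]
(((((((((P))))))))) => ((((((((((P))))))))))   [P ::= ( P )]
((((((((((P)))))))))) => (((((((((((P)))))))))))   [P ::= ( P )]
(((((((((((P))))))))))) => (((((((((((())))))))))))   [P ::= ( )]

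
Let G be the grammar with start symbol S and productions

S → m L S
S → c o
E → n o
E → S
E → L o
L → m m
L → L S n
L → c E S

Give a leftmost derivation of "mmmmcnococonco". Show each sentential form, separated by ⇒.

S⇒mLS⇒mLSnS⇒mmmSnS⇒mmmmLSnS⇒mmmmcESSnS⇒mmmmcnoSSnS⇒mmmmcnocoSnS⇒mmmmcnococonS⇒mmmmcnococonco

S ⇒ mLS   [S → m L S]
mLS ⇒ mLSnS   [L → L S n]
mLSnS ⇒ mmmSnS   [L → m m]
mmmSnS ⇒ mmmmLSnS   [S → m L S]
mmmmLSnS ⇒ mmmmcESSnS   [L → c E S]
mmmmcESSnS ⇒ mmmmcnoSSnS   [E → n o]
mmmmcnoSSnS ⇒ mmmmcnocoSnS   [S → c o]
mmmmcnocoSnS ⇒ mmmmcnococonS   [S → c o]
mmmmcnococonS ⇒ mmmmcnococonco   [S → c o]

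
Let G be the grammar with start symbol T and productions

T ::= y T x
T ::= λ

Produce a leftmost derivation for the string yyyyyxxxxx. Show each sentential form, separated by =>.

T => yTx   [T ::= y T x]
yTx => yyTxx   [T ::= y T x]
yyTxx => yyyTxxx   [T ::= y T x]
yyyTxxx => yyyyTxxxx   [T ::= y T x]
yyyyTxxxx => yyyyyTxxxxx   [T ::= y T x]
yyyyyTxxxxx => yyyyyxxxxx   [T ::= λ]

T => yTx => yyTxx => yyyTxxx => yyyyTxxxx => yyyyyTxxxxx => yyyyyxxxxx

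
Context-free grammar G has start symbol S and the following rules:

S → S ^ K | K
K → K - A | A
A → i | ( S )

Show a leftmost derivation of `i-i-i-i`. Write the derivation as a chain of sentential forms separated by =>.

S => K   [S → K]
K => K-A   [K → K - A]
K-A => K-A-A   [K → K - A]
K-A-A => K-A-A-A   [K → K - A]
K-A-A-A => A-A-A-A   [K → A]
A-A-A-A => i-A-A-A   [A → i]
i-A-A-A => i-i-A-A   [A → i]
i-i-A-A => i-i-i-A   [A → i]
i-i-i-A => i-i-i-i   [A → i]

S=>K=>K-A=>K-A-A=>K-A-A-A=>A-A-A-A=>i-A-A-A=>i-i-A-A=>i-i-i-A=>i-i-i-i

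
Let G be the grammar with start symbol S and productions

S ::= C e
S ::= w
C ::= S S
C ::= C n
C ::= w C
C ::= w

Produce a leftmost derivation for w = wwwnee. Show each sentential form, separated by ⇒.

S ⇒ Ce ⇒ SSe ⇒ wSe ⇒ wCee ⇒ wCnee ⇒ wwCnee ⇒ wwwnee

S ⇒ Ce   [S ::= C e]
Ce ⇒ SSe   [C ::= S S]
SSe ⇒ wSe   [S ::= w]
wSe ⇒ wCee   [S ::= C e]
wCee ⇒ wCnee   [C ::= C n]
wCnee ⇒ wwCnee   [C ::= w C]
wwCnee ⇒ wwwnee   [C ::= w]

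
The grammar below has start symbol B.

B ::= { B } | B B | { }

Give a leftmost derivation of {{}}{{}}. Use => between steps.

B => BB => {B}B => {{}}B => {{}}{B} => {{}}{{}}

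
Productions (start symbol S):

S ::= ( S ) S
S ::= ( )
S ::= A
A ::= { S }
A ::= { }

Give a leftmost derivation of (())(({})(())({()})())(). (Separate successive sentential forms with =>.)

S => (S)S   [S ::= ( S ) S]
(S)S => (())S   [S ::= ( )]
(())S => (())(S)S   [S ::= ( S ) S]
(())(S)S => (())((S)S)S   [S ::= ( S ) S]
(())((S)S)S => (())((A)S)S   [S ::= A]
(())((A)S)S => (())(({})S)S   [A ::= { }]
(())(({})S)S => (())(({})(S)S)S   [S ::= ( S ) S]
(())(({})(S)S)S => (())(({})(())S)S   [S ::= ( )]
(())(({})(())S)S => (())(({})(())(S)S)S   [S ::= ( S ) S]
(())(({})(())(S)S)S => (())(({})(())(A)S)S   [S ::= A]
(())(({})(())(A)S)S => (())(({})(())({S})S)S   [A ::= { S }]
(())(({})(())({S})S)S => (())(({})(())({()})S)S   [S ::= ( )]
(())(({})(())({()})S)S => (())(({})(())({()})())S   [S ::= ( )]
(())(({})(())({()})())S => (())(({})(())({()})())()   [S ::= ( )]

S => (S)S => (())S => (())(S)S => (())((S)S)S => (())((A)S)S => (())(({})S)S => (())(({})(S)S)S => (())(({})(())S)S => (())(({})(())(S)S)S => (())(({})(())(A)S)S => (())(({})(())({S})S)S => (())(({})(())({()})S)S => (())(({})(())({()})())S => (())(({})(())({()})())()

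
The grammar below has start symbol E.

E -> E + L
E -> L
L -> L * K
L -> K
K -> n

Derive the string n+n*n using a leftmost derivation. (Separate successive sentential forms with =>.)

E => E+L   [E -> E + L]
E+L => L+L   [E -> L]
L+L => K+L   [L -> K]
K+L => n+L   [K -> n]
n+L => n+L*K   [L -> L * K]
n+L*K => n+K*K   [L -> K]
n+K*K => n+n*K   [K -> n]
n+n*K => n+n*n   [K -> n]

E=>E+L=>L+L=>K+L=>n+L=>n+L*K=>n+K*K=>n+n*K=>n+n*n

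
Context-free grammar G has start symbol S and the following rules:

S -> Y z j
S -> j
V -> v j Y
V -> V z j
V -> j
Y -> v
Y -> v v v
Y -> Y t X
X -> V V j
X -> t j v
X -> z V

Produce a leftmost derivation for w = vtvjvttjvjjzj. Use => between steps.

S => Yzj => YtXzj => vtXzj => vtVVjzj => vtvjYVjzj => vtvjYtXVjzj => vtvjvtXVjzj => vtvjvttjvVjzj => vtvjvttjvjjzj

S => Yzj   [S -> Y z j]
Yzj => YtXzj   [Y -> Y t X]
YtXzj => vtXzj   [Y -> v]
vtXzj => vtVVjzj   [X -> V V j]
vtVVjzj => vtvjYVjzj   [V -> v j Y]
vtvjYVjzj => vtvjYtXVjzj   [Y -> Y t X]
vtvjYtXVjzj => vtvjvtXVjzj   [Y -> v]
vtvjvtXVjzj => vtvjvttjvVjzj   [X -> t j v]
vtvjvttjvVjzj => vtvjvttjvjjzj   [V -> j]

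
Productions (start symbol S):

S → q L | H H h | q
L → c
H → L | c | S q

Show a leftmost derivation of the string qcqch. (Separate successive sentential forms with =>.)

S => HHh   [S → H H h]
HHh => SqHh   [H → S q]
SqHh => qLqHh   [S → q L]
qLqHh => qcqHh   [L → c]
qcqHh => qcqLh   [H → L]
qcqLh => qcqch   [L → c]

S => HHh => SqHh => qLqHh => qcqHh => qcqLh => qcqch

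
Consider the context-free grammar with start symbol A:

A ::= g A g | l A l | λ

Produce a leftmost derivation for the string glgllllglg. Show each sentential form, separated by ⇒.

A⇒gAg⇒glAlg⇒glgAglg⇒glglAlglg⇒glgllAllglg⇒glgllllglg

A ⇒ gAg   [A ::= g A g]
gAg ⇒ glAlg   [A ::= l A l]
glAlg ⇒ glgAglg   [A ::= g A g]
glgAglg ⇒ glglAlglg   [A ::= l A l]
glglAlglg ⇒ glgllAllglg   [A ::= l A l]
glgllAllglg ⇒ glgllllglg   [A ::= λ]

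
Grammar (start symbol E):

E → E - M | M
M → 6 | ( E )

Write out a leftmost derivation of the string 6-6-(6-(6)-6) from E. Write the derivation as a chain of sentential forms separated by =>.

E => E-M => E-M-M => M-M-M => 6-M-M => 6-6-M => 6-6-(E) => 6-6-(E-M) => 6-6-(E-M-M) => 6-6-(M-M-M) => 6-6-(6-M-M) => 6-6-(6-(E)-M) => 6-6-(6-(M)-M) => 6-6-(6-(6)-M) => 6-6-(6-(6)-6)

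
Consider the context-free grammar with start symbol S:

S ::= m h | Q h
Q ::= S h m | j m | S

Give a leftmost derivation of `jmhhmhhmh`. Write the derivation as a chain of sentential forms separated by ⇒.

S ⇒ Qh ⇒ Shmh ⇒ Qhhmh ⇒ Shmhhmh ⇒ Qhhmhhmh ⇒ jmhhmhhmh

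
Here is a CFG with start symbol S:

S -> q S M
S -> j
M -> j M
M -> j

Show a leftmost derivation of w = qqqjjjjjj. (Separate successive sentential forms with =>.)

S => qSM => qqSMM => qqqSMMM => qqqjMMM => qqqjjMM => qqqjjjMM => qqqjjjjMM => qqqjjjjjM => qqqjjjjjj

S => qSM   [S -> q S M]
qSM => qqSMM   [S -> q S M]
qqSMM => qqqSMMM   [S -> q S M]
qqqSMMM => qqqjMMM   [S -> j]
qqqjMMM => qqqjjMM   [M -> j]
qqqjjMM => qqqjjjMM   [M -> j M]
qqqjjjMM => qqqjjjjMM   [M -> j M]
qqqjjjjMM => qqqjjjjjM   [M -> j]
qqqjjjjjM => qqqjjjjjj   [M -> j]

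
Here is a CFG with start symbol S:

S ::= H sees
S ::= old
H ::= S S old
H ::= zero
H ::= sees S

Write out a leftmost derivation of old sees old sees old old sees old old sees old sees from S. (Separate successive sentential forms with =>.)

S => H sees => S S old sees => old S old sees => old H sees old sees => old S S old sees old sees => old H sees S old sees old sees => old S S old sees S old sees old sees => old H sees S old sees S old sees old sees => old sees S sees S old sees S old sees old sees => old sees old sees S old sees S old sees old sees => old sees old sees old old sees S old sees old sees => old sees old sees old old sees old old sees old sees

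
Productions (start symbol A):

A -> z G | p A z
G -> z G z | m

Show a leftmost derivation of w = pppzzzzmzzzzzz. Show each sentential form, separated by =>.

A=>pAz=>ppAzz=>pppAzzz=>pppzGzzz=>pppzzGzzzz=>pppzzzGzzzzz=>pppzzzzGzzzzzz=>pppzzzzmzzzzzz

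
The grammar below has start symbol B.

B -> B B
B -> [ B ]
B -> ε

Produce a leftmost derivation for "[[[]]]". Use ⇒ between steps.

B⇒[B]⇒[BB]⇒[BBB]⇒[BBBB]⇒[[B]BBB]⇒[[[B]]BBB]⇒[[[]]BBB]⇒[[[]]BB]⇒[[[]]B]⇒[[[]]]

B ⇒ [B]   [B -> [ B ]]
[B] ⇒ [BB]   [B -> B B]
[BB] ⇒ [BBB]   [B -> B B]
[BBB] ⇒ [BBBB]   [B -> B B]
[BBBB] ⇒ [[B]BBB]   [B -> [ B ]]
[[B]BBB] ⇒ [[[B]]BBB]   [B -> [ B ]]
[[[B]]BBB] ⇒ [[[]]BBB]   [B -> ε]
[[[]]BBB] ⇒ [[[]]BB]   [B -> ε]
[[[]]BB] ⇒ [[[]]B]   [B -> ε]
[[[]]B] ⇒ [[[]]]   [B -> ε]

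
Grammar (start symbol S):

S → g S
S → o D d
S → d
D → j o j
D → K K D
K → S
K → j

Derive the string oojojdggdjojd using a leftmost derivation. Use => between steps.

S => oDd   [S → o D d]
oDd => oKKDd   [D → K K D]
oKKDd => oSKDd   [K → S]
oSKDd => ooDdKDd   [S → o D d]
ooDdKDd => oojojdKDd   [D → j o j]
oojojdKDd => oojojdSDd   [K → S]
oojojdSDd => oojojdgSDd   [S → g S]
oojojdgSDd => oojojdggSDd   [S → g S]
oojojdggSDd => oojojdggdDd   [S → d]
oojojdggdDd => oojojdggdjojd   [D → j o j]

S=>oDd=>oKKDd=>oSKDd=>ooDdKDd=>oojojdKDd=>oojojdSDd=>oojojdgSDd=>oojojdggSDd=>oojojdggdDd=>oojojdggdjojd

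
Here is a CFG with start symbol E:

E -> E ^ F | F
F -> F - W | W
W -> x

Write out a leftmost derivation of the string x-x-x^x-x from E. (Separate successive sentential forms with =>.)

E => E^F   [E -> E ^ F]
E^F => F^F   [E -> F]
F^F => F-W^F   [F -> F - W]
F-W^F => F-W-W^F   [F -> F - W]
F-W-W^F => W-W-W^F   [F -> W]
W-W-W^F => x-W-W^F   [W -> x]
x-W-W^F => x-x-W^F   [W -> x]
x-x-W^F => x-x-x^F   [W -> x]
x-x-x^F => x-x-x^F-W   [F -> F - W]
x-x-x^F-W => x-x-x^W-W   [F -> W]
x-x-x^W-W => x-x-x^x-W   [W -> x]
x-x-x^x-W => x-x-x^x-x   [W -> x]

E=>E^F=>F^F=>F-W^F=>F-W-W^F=>W-W-W^F=>x-W-W^F=>x-x-W^F=>x-x-x^F=>x-x-x^F-W=>x-x-x^W-W=>x-x-x^x-W=>x-x-x^x-x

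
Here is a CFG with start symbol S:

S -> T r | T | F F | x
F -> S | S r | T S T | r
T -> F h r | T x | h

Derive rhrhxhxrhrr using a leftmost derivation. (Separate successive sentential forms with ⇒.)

S ⇒ FF ⇒ TSTF ⇒ FhrSTF ⇒ rhrSTF ⇒ rhrFFTF ⇒ rhrTSTFTF ⇒ rhrhSTFTF ⇒ rhrhxTFTF ⇒ rhrhxhFTF ⇒ rhrhxhSTF ⇒ rhrhxhxTF ⇒ rhrhxhxFhrF ⇒ rhrhxhxrhrF ⇒ rhrhxhxrhrr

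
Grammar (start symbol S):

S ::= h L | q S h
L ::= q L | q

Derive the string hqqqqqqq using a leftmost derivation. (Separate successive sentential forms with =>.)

S => hL   [S ::= h L]
hL => hqL   [L ::= q L]
hqL => hqqL   [L ::= q L]
hqqL => hqqqL   [L ::= q L]
hqqqL => hqqqqL   [L ::= q L]
hqqqqL => hqqqqqL   [L ::= q L]
hqqqqqL => hqqqqqqL   [L ::= q L]
hqqqqqqL => hqqqqqqq   [L ::= q]

S => hL => hqL => hqqL => hqqqL => hqqqqL => hqqqqqL => hqqqqqqL => hqqqqqqq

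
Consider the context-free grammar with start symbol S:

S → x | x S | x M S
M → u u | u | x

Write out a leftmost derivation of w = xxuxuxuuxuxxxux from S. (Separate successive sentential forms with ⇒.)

S ⇒ xS   [S → x S]
xS ⇒ xxMS   [S → x M S]
xxMS ⇒ xxuS   [M → u]
xxuS ⇒ xxuxMS   [S → x M S]
xxuxMS ⇒ xxuxuS   [M → u]
xxuxuS ⇒ xxuxuxMS   [S → x M S]
xxuxuxMS ⇒ xxuxuxuuS   [M → u u]
xxuxuxuuS ⇒ xxuxuxuuxMS   [S → x M S]
xxuxuxuuxMS ⇒ xxuxuxuuxuS   [M → u]
xxuxuxuuxuS ⇒ xxuxuxuuxuxS   [S → x S]
xxuxuxuuxuxS ⇒ xxuxuxuuxuxxS   [S → x S]
xxuxuxuuxuxxS ⇒ xxuxuxuuxuxxxMS   [S → x M S]
xxuxuxuuxuxxxMS ⇒ xxuxuxuuxuxxxuS   [M → u]
xxuxuxuuxuxxxuS ⇒ xxuxuxuuxuxxxux   [S → x]

S ⇒ xS ⇒ xxMS ⇒ xxuS ⇒ xxuxMS ⇒ xxuxuS ⇒ xxuxuxMS ⇒ xxuxuxuuS ⇒ xxuxuxuuxMS ⇒ xxuxuxuuxuS ⇒ xxuxuxuuxuxS ⇒ xxuxuxuuxuxxS ⇒ xxuxuxuuxuxxxMS ⇒ xxuxuxuuxuxxxuS ⇒ xxuxuxuuxuxxxux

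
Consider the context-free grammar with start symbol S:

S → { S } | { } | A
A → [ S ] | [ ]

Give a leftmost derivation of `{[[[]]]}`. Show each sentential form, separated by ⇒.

S ⇒ {S}   [S → { S }]
{S} ⇒ {A}   [S → A]
{A} ⇒ {[S]}   [A → [ S ]]
{[S]} ⇒ {[A]}   [S → A]
{[A]} ⇒ {[[S]]}   [A → [ S ]]
{[[S]]} ⇒ {[[A]]}   [S → A]
{[[A]]} ⇒ {[[[]]]}   [A → [ ]]

S ⇒ {S} ⇒ {A} ⇒ {[S]} ⇒ {[A]} ⇒ {[[S]]} ⇒ {[[A]]} ⇒ {[[[]]]}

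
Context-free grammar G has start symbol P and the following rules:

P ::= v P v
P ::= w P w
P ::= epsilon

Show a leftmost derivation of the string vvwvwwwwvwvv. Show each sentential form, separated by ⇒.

P ⇒ vPv ⇒ vvPvv ⇒ vvwPwvv ⇒ vvwvPvwvv ⇒ vvwvwPwvwvv ⇒ vvwvwwPwwvwvv ⇒ vvwvwwwwvwvv

P ⇒ vPv   [P ::= v P v]
vPv ⇒ vvPvv   [P ::= v P v]
vvPvv ⇒ vvwPwvv   [P ::= w P w]
vvwPwvv ⇒ vvwvPvwvv   [P ::= v P v]
vvwvPvwvv ⇒ vvwvwPwvwvv   [P ::= w P w]
vvwvwPwvwvv ⇒ vvwvwwPwwvwvv   [P ::= w P w]
vvwvwwPwwvwvv ⇒ vvwvwwwwvwvv   [P ::= epsilon]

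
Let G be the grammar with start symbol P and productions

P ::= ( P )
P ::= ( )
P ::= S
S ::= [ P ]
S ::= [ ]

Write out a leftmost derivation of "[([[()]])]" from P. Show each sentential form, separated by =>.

P=>S=>[P]=>[(P)]=>[(S)]=>[([P])]=>[([S])]=>[([[P]])]=>[([[()]])]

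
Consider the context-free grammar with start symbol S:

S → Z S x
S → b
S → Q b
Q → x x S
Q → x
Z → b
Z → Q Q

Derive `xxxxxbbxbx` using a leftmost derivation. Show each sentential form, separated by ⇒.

S ⇒ ZSx   [S → Z S x]
ZSx ⇒ QQSx   [Z → Q Q]
QQSx ⇒ xxSQSx   [Q → x x S]
xxSQSx ⇒ xxQbQSx   [S → Q b]
xxQbQSx ⇒ xxxxSbQSx   [Q → x x S]
xxxxSbQSx ⇒ xxxxQbbQSx   [S → Q b]
xxxxQbbQSx ⇒ xxxxxbbQSx   [Q → x]
xxxxxbbQSx ⇒ xxxxxbbxSx   [Q → x]
xxxxxbbxSx ⇒ xxxxxbbxbx   [S → b]

S ⇒ ZSx ⇒ QQSx ⇒ xxSQSx ⇒ xxQbQSx ⇒ xxxxSbQSx ⇒ xxxxQbbQSx ⇒ xxxxxbbQSx ⇒ xxxxxbbxSx ⇒ xxxxxbbxbx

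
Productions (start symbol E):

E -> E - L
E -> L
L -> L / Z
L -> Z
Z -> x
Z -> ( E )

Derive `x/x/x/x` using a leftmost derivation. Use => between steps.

E => L => L/Z => L/Z/Z => L/Z/Z/Z => Z/Z/Z/Z => x/Z/Z/Z => x/x/Z/Z => x/x/x/Z => x/x/x/x

E => L   [E -> L]
L => L/Z   [L -> L / Z]
L/Z => L/Z/Z   [L -> L / Z]
L/Z/Z => L/Z/Z/Z   [L -> L / Z]
L/Z/Z/Z => Z/Z/Z/Z   [L -> Z]
Z/Z/Z/Z => x/Z/Z/Z   [Z -> x]
x/Z/Z/Z => x/x/Z/Z   [Z -> x]
x/x/Z/Z => x/x/x/Z   [Z -> x]
x/x/x/Z => x/x/x/x   [Z -> x]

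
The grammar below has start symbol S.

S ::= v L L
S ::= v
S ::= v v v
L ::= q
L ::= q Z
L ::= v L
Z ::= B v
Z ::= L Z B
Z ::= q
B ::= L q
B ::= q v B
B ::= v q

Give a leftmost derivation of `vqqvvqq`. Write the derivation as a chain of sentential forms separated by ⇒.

S⇒vLL⇒vqZL⇒vqqL⇒vqqvL⇒vqqvvL⇒vqqvvqZ⇒vqqvvqq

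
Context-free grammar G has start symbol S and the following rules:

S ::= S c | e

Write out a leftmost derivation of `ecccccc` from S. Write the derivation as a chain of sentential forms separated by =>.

S=>Sc=>Scc=>Sccc=>Scccc=>Sccccc=>Scccccc=>ecccccc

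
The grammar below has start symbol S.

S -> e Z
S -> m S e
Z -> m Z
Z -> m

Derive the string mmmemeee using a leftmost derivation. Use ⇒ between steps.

S ⇒ mSe   [S -> m S e]
mSe ⇒ mmSee   [S -> m S e]
mmSee ⇒ mmmSeee   [S -> m S e]
mmmSeee ⇒ mmmeZeee   [S -> e Z]
mmmeZeee ⇒ mmmemeee   [Z -> m]

S ⇒ mSe ⇒ mmSee ⇒ mmmSeee ⇒ mmmeZeee ⇒ mmmemeee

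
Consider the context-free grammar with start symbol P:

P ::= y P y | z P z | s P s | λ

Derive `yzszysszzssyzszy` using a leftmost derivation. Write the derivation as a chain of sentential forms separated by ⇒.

P ⇒ yPy ⇒ yzPzy ⇒ yzsPszy ⇒ yzszPzszy ⇒ yzszyPyzszy ⇒ yzszysPsyzszy ⇒ yzszyssPssyzszy ⇒ yzszysszPzssyzszy ⇒ yzszysszzssyzszy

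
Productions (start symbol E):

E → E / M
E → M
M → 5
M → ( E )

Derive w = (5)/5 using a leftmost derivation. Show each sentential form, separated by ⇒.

E⇒E/M⇒M/M⇒(E)/M⇒(M)/M⇒(5)/M⇒(5)/5

E ⇒ E/M   [E → E / M]
E/M ⇒ M/M   [E → M]
M/M ⇒ (E)/M   [M → ( E )]
(E)/M ⇒ (M)/M   [E → M]
(M)/M ⇒ (5)/M   [M → 5]
(5)/M ⇒ (5)/5   [M → 5]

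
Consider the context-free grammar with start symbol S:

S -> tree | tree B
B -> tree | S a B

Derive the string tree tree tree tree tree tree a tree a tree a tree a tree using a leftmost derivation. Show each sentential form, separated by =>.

S => tree B   [S -> tree B]
tree B => tree S a B   [B -> S a B]
tree S a B => tree tree B a B   [S -> tree B]
tree tree B a B => tree tree S a B a B   [B -> S a B]
tree tree S a B a B => tree tree tree B a B a B   [S -> tree B]
tree tree tree B a B a B => tree tree tree S a B a B a B   [B -> S a B]
tree tree tree S a B a B a B => tree tree tree tree B a B a B a B   [S -> tree B]
tree tree tree tree B a B a B a B => tree tree tree tree S a B a B a B a B   [B -> S a B]
tree tree tree tree S a B a B a B a B => tree tree tree tree tree B a B a B a B a B   [S -> tree B]
tree tree tree tree tree B a B a B a B a B => tree tree tree tree tree tree a B a B a B a B   [B -> tree]
tree tree tree tree tree tree a B a B a B a B => tree tree tree tree tree tree a tree a B a B a B   [B -> tree]
tree tree tree tree tree tree a tree a B a B a B => tree tree tree tree tree tree a tree a tree a B a B   [B -> tree]
tree tree tree tree tree tree a tree a tree a B a B => tree tree tree tree tree tree a tree a tree a tree a B   [B -> tree]
tree tree tree tree tree tree a tree a tree a tree a B => tree tree tree tree tree tree a tree a tree a tree a tree   [B -> tree]

S => tree B => tree S a B => tree tree B a B => tree tree S a B a B => tree tree tree B a B a B => tree tree tree S a B a B a B => tree tree tree tree B a B a B a B => tree tree tree tree S a B a B a B a B => tree tree tree tree tree B a B a B a B a B => tree tree tree tree tree tree a B a B a B a B => tree tree tree tree tree tree a tree a B a B a B => tree tree tree tree tree tree a tree a tree a B a B => tree tree tree tree tree tree a tree a tree a tree a B => tree tree tree tree tree tree a tree a tree a tree a tree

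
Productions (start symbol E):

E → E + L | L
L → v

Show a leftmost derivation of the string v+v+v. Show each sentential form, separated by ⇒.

E⇒E+L⇒E+L+L⇒L+L+L⇒v+L+L⇒v+v+L⇒v+v+v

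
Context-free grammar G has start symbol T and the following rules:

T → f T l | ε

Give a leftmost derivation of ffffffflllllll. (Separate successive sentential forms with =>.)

T => fTl   [T → f T l]
fTl => ffTll   [T → f T l]
ffTll => fffTlll   [T → f T l]
fffTlll => ffffTllll   [T → f T l]
ffffTllll => fffffTlllll   [T → f T l]
fffffTlllll => ffffffTllllll   [T → f T l]
ffffffTllllll => fffffffTlllllll   [T → f T l]
fffffffTlllllll => ffffffflllllll   [T → ε]

T => fTl => ffTll => fffTlll => ffffTllll => fffffTlllll => ffffffTllllll => fffffffTlllllll => ffffffflllllll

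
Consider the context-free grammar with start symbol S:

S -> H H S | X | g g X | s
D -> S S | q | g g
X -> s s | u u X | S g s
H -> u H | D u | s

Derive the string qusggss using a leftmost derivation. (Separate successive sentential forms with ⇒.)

S ⇒ HHS ⇒ DuHS ⇒ quHS ⇒ qusS ⇒ qusggX ⇒ qusggss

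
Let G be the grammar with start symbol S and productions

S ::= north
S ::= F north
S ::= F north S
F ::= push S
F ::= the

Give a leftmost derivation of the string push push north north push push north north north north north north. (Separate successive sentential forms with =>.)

S => F north => push S north => push F north S north => push push S north S north => push push north north S north => push push north north F north S north => push push north north push S north S north => push push north north push F north S north S north => push push north north push push S north S north S north => push push north north push push north north S north S north => push push north north push push north north north north S north => push push north north push push north north north north north north

S => F north   [S ::= F north]
F north => push S north   [F ::= push S]
push S north => push F north S north   [S ::= F north S]
push F north S north => push push S north S north   [F ::= push S]
push push S north S north => push push north north S north   [S ::= north]
push push north north S north => push push north north F north S north   [S ::= F north S]
push push north north F north S north => push push north north push S north S north   [F ::= push S]
push push north north push S north S north => push push north north push F north S north S north   [S ::= F north S]
push push north north push F north S north S north => push push north north push push S north S north S north   [F ::= push S]
push push north north push push S north S north S north => push push north north push push north north S north S north   [S ::= north]
push push north north push push north north S north S north => push push north north push push north north north north S north   [S ::= north]
push push north north push push north north north north S north => push push north north push push north north north north north north   [S ::= north]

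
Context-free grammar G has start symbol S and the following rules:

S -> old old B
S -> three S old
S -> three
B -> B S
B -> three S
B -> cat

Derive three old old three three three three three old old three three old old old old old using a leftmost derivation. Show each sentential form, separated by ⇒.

S ⇒ three S old ⇒ three old old B old ⇒ three old old three S old ⇒ three old old three three S old old ⇒ three old old three three three S old old old ⇒ three old old three three three three S old old old old ⇒ three old old three three three three three S old old old old old ⇒ three old old three three three three three old old B old old old old old ⇒ three old old three three three three three old old three S old old old old old ⇒ three old old three three three three three old old three three old old old old old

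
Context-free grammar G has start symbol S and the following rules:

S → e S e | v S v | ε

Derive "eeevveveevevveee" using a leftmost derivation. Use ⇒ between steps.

S ⇒ eSe ⇒ eeSee ⇒ eeeSeee ⇒ eeevSveee ⇒ eeevvSvveee ⇒ eeevveSevveee ⇒ eeevvevSvevveee ⇒ eeevveveSevevveee ⇒ eeevveveevevveee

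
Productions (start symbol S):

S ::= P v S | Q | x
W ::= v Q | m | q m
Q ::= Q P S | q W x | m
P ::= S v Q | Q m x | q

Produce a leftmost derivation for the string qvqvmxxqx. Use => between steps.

S => Q   [S ::= Q]
Q => QPS   [Q ::= Q P S]
QPS => qWxPS   [Q ::= q W x]
qWxPS => qvQxPS   [W ::= v Q]
qvQxPS => qvqWxxPS   [Q ::= q W x]
qvqWxxPS => qvqvQxxPS   [W ::= v Q]
qvqvQxxPS => qvqvmxxPS   [Q ::= m]
qvqvmxxPS => qvqvmxxqS   [P ::= q]
qvqvmxxqS => qvqvmxxqx   [S ::= x]

S => Q => QPS => qWxPS => qvQxPS => qvqWxxPS => qvqvQxxPS => qvqvmxxPS => qvqvmxxqS => qvqvmxxqx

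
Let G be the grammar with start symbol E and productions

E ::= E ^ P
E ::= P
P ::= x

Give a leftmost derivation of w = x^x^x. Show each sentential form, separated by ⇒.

E ⇒ E^P ⇒ E^P^P ⇒ P^P^P ⇒ x^P^P ⇒ x^x^P ⇒ x^x^x

E ⇒ E^P   [E ::= E ^ P]
E^P ⇒ E^P^P   [E ::= E ^ P]
E^P^P ⇒ P^P^P   [E ::= P]
P^P^P ⇒ x^P^P   [P ::= x]
x^P^P ⇒ x^x^P   [P ::= x]
x^x^P ⇒ x^x^x   [P ::= x]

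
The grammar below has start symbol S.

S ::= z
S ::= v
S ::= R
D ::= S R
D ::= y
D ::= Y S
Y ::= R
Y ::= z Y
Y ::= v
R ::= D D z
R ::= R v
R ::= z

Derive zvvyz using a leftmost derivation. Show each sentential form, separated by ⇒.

S⇒R⇒DDz⇒YSDz⇒zYSDz⇒zvSDz⇒zvvDz⇒zvvyz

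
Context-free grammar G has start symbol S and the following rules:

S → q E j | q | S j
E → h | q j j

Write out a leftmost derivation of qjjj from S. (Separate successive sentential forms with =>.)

S => Sj => Sjj => Sjjj => qjjj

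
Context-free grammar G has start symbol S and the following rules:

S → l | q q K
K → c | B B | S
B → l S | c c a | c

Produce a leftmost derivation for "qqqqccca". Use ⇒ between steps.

S ⇒ qqK ⇒ qqS ⇒ qqqqK ⇒ qqqqBB ⇒ qqqqcB ⇒ qqqqccca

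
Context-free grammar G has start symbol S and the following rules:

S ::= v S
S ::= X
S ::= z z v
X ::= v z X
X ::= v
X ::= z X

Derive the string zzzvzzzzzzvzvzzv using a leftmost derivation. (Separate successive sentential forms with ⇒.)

S⇒X⇒zX⇒zzX⇒zzzX⇒zzzvzX⇒zzzvzzX⇒zzzvzzzX⇒zzzvzzzzX⇒zzzvzzzzzX⇒zzzvzzzzzzX⇒zzzvzzzzzzvzX⇒zzzvzzzzzzvzvzX⇒zzzvzzzzzzvzvzzX⇒zzzvzzzzzzvzvzzv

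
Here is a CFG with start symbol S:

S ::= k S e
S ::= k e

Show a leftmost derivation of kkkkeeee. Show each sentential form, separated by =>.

S => kSe => kkSee => kkkSeee => kkkkeeee

S => kSe   [S ::= k S e]
kSe => kkSee   [S ::= k S e]
kkSee => kkkSeee   [S ::= k S e]
kkkSeee => kkkkeeee   [S ::= k e]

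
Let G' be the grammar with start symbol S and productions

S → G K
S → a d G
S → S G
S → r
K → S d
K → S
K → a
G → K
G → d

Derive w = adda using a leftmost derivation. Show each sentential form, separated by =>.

S => adG => adK => adS => adGK => addK => adda

S => adG   [S → a d G]
adG => adK   [G → K]
adK => adS   [K → S]
adS => adGK   [S → G K]
adGK => addK   [G → d]
addK => adda   [K → a]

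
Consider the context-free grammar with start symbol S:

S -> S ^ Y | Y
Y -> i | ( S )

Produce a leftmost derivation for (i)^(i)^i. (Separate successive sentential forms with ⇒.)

S ⇒ S^Y ⇒ S^Y^Y ⇒ Y^Y^Y ⇒ (S)^Y^Y ⇒ (Y)^Y^Y ⇒ (i)^Y^Y ⇒ (i)^(S)^Y ⇒ (i)^(Y)^Y ⇒ (i)^(i)^Y ⇒ (i)^(i)^i

S ⇒ S^Y   [S -> S ^ Y]
S^Y ⇒ S^Y^Y   [S -> S ^ Y]
S^Y^Y ⇒ Y^Y^Y   [S -> Y]
Y^Y^Y ⇒ (S)^Y^Y   [Y -> ( S )]
(S)^Y^Y ⇒ (Y)^Y^Y   [S -> Y]
(Y)^Y^Y ⇒ (i)^Y^Y   [Y -> i]
(i)^Y^Y ⇒ (i)^(S)^Y   [Y -> ( S )]
(i)^(S)^Y ⇒ (i)^(Y)^Y   [S -> Y]
(i)^(Y)^Y ⇒ (i)^(i)^Y   [Y -> i]
(i)^(i)^Y ⇒ (i)^(i)^i   [Y -> i]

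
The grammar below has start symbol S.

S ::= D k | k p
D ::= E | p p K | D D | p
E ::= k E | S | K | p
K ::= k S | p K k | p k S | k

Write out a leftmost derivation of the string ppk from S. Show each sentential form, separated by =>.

S=>Dk=>DDk=>EDk=>pDk=>pEk=>ppk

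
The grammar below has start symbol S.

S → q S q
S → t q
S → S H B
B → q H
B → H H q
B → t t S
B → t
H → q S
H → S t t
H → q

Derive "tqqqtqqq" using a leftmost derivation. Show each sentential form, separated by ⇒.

S ⇒ SHB ⇒ tqHB ⇒ tqqB ⇒ tqqHHq ⇒ tqqqSHq ⇒ tqqqtqHq ⇒ tqqqtqqq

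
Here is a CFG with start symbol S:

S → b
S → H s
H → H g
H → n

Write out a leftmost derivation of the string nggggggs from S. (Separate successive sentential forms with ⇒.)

S⇒Hs⇒Hgs⇒Hggs⇒Hgggs⇒Hggggs⇒Hgggggs⇒Hggggggs⇒nggggggs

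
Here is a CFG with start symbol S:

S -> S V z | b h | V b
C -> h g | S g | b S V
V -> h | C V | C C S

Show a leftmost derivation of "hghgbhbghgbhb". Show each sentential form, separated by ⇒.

S ⇒ Vb ⇒ CCSb ⇒ SgCSb ⇒ VbgCSb ⇒ CCSbgCSb ⇒ hgCSbgCSb ⇒ hghgSbgCSb ⇒ hghgbhbgCSb ⇒ hghgbhbghgSb ⇒ hghgbhbghgbhb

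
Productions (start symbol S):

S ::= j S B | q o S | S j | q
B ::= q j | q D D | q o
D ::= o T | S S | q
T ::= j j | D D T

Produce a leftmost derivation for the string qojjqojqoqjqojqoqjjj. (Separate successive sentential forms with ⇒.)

S⇒Sj⇒qoSj⇒qoSjj⇒qojSBjj⇒qojjSBBjj⇒qojjSjBBjj⇒qojjqoSjBBjj⇒qojjqojSBjBBjj⇒qojjqojSjBjBBjj⇒qojjqojqoSjBjBBjj⇒qojjqojqoqjBjBBjj⇒qojjqojqoqjqojBBjj⇒qojjqojqoqjqojqoBjj⇒qojjqojqoqjqojqoqjjj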